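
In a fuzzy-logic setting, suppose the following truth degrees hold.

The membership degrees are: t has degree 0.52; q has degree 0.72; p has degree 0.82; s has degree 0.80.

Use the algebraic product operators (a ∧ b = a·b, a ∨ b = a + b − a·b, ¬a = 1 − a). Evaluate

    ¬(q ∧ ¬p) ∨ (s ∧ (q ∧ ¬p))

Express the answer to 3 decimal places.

¬p = 1 − 0.8200 = 0.1800
q ∧ ¬p = a·b on (0.7200, 0.1800) = 0.1296
¬(q ∧ ¬p) = 1 − 0.1296 = 0.8704
¬p = 1 − 0.8200 = 0.1800
q ∧ ¬p = a·b on (0.7200, 0.1800) = 0.1296
s ∧ (q ∧ ¬p) = a·b on (0.8000, 0.1296) = 0.1037
¬(q ∧ ¬p) ∨ (s ∧ (q ∧ ¬p)) = a + b − a·b on (0.8704, 0.1037) = 0.8838

0.884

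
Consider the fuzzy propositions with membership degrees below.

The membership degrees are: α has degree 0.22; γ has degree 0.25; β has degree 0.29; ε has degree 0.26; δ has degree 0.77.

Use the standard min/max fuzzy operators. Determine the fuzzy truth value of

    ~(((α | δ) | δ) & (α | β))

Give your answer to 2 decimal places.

0.71

α | δ = max(a, b) on (0.22, 0.77) = 0.77
(α | δ) | δ = max(a, b) on (0.77, 0.77) = 0.77
α | β = max(a, b) on (0.22, 0.29) = 0.29
((α | δ) | δ) & (α | β) = min(a, b) on (0.77, 0.29) = 0.29
~(((α | δ) | δ) & (α | β)) = 1 − 0.29 = 0.71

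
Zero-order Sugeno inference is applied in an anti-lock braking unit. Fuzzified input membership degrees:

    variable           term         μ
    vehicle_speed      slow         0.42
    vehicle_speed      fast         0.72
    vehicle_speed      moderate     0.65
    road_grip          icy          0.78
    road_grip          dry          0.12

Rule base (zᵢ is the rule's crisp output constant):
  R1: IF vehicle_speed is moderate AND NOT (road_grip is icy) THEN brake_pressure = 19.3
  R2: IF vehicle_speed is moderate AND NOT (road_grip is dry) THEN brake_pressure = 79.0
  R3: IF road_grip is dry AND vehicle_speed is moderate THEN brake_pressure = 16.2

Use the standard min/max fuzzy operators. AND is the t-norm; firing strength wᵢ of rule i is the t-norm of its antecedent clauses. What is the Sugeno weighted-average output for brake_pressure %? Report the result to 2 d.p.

R1 (z=19.3): moderate=0.65, ¬icy=1−0.78=0.22; AND[min(a, b)] → w = 0.22
R2 (z=79.0): moderate=0.65, ¬dry=1−0.12=0.88; AND[min(a, b)] → w = 0.65
R3 (z=16.2): dry=0.12, moderate=0.65; AND[min(a, b)] → w = 0.12
Weighted average = (0.22·19.3 + 0.65·79.0 + 0.12·16.2) / (0.22 + 0.65 + 0.12)
  = 57.5400 / 0.9900 = 58.12

58.12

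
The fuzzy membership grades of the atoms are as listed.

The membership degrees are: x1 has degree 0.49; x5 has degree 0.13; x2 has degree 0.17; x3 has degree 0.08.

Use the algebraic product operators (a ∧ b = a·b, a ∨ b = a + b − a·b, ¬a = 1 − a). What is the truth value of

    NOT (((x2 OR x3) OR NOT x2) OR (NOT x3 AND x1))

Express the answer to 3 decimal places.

x2 OR x3 = a + b − a·b on (0.1700, 0.0800) = 0.2364
NOT x2 = 1 − 0.1700 = 0.8300
(x2 OR x3) OR NOT x2 = a + b − a·b on (0.2364, 0.8300) = 0.8702
NOT x3 = 1 − 0.0800 = 0.9200
NOT x3 AND x1 = a·b on (0.9200, 0.4900) = 0.4508
((x2 OR x3) OR NOT x2) OR (NOT x3 AND x1) = a + b − a·b on (0.8702, 0.4508) = 0.9287
NOT (((x2 OR x3) OR NOT x2) OR (NOT x3 AND x1)) = 1 − 0.9287 = 0.0713

0.071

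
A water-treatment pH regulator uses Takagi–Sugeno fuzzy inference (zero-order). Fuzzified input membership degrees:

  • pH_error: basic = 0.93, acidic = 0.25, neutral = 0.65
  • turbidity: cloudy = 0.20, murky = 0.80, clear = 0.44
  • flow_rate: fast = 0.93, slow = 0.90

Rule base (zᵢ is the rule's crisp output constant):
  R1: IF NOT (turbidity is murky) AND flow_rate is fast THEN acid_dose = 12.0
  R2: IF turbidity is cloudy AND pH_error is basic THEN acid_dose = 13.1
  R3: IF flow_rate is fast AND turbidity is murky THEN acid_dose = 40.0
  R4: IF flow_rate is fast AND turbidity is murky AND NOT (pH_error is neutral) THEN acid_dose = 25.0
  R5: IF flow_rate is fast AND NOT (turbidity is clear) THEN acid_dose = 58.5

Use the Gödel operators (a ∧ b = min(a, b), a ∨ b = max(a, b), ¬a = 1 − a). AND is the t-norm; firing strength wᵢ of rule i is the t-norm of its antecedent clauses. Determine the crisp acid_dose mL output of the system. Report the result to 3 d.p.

R1 (z=12.0): ¬murky=1−0.80=0.20, fast=0.93; AND[min(a, b)] → w = 0.20
R2 (z=13.1): cloudy=0.20, basic=0.93; AND[min(a, b)] → w = 0.20
R3 (z=40.0): fast=0.93, murky=0.80; AND[min(a, b)] → w = 0.80
R4 (z=25.0): fast=0.93, murky=0.80, ¬neutral=1−0.65=0.35; AND[min(a, b)] → w = 0.35
R5 (z=58.5): fast=0.93, ¬clear=1−0.44=0.56; AND[min(a, b)] → w = 0.56
Weighted average = (0.20·12.0 + 0.20·13.1 + 0.80·40.0 + 0.35·25.0 + 0.56·58.5) / (0.20 + 0.20 + 0.80 + 0.35 + 0.56)
  = 78.5300 / 2.1100 = 37.218

37.218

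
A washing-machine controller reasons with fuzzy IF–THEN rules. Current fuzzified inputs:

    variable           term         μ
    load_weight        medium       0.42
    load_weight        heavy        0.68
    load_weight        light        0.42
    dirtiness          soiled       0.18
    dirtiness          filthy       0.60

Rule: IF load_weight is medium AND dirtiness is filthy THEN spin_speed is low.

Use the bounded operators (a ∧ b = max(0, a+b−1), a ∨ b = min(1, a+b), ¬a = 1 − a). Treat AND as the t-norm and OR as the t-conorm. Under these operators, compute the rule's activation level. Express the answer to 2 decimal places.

firing strength: medium=0.42, filthy=0.60; AND[max(0, a+b−1)] → w = 0.02

0.02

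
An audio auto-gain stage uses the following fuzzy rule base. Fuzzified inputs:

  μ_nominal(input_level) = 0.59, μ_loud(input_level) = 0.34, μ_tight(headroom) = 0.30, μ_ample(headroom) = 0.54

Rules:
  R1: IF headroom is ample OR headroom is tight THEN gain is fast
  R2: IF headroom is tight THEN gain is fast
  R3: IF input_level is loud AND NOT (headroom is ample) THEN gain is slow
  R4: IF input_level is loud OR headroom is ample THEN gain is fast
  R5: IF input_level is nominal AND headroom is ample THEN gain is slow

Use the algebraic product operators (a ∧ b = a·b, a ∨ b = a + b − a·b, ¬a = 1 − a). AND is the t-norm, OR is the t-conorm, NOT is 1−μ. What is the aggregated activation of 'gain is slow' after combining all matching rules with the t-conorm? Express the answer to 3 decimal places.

0.425

R1: ample=0.54, tight=0.30; OR[a + b − a·b] → w = 0.6780
R2: tight=0.30 → w = 0.3000
R3: loud=0.34, ¬ample=1−0.54=0.46; AND[a·b] → w = 0.1564
R4: loud=0.34, ample=0.54; OR[a + b − a·b] → w = 0.6964
R5: nominal=0.59, ample=0.54; AND[a·b] → w = 0.3186
Rules with consequent 'slow': {R3, R5} → strengths 0.1564, 0.3186
Aggregate via t-conorm [a + b − a·b]: 0.4252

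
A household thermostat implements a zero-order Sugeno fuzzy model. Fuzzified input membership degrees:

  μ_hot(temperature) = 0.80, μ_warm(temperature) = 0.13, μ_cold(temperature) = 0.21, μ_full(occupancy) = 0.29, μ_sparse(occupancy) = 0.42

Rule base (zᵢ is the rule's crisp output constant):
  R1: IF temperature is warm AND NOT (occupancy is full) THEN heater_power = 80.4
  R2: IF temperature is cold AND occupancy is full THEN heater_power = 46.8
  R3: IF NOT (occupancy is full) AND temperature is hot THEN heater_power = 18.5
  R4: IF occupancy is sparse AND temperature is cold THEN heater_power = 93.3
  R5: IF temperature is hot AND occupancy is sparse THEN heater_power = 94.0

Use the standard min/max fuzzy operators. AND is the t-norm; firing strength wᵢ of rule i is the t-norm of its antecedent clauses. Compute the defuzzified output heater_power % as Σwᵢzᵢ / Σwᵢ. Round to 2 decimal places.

R1 (z=80.4): warm=0.13, ¬full=1−0.29=0.71; AND[min(a, b)] → w = 0.13
R2 (z=46.8): cold=0.21, full=0.29; AND[min(a, b)] → w = 0.21
R3 (z=18.5): ¬full=1−0.29=0.71, hot=0.80; AND[min(a, b)] → w = 0.71
R4 (z=93.3): sparse=0.42, cold=0.21; AND[min(a, b)] → w = 0.21
R5 (z=94.0): hot=0.80, sparse=0.42; AND[min(a, b)] → w = 0.42
Weighted average = (0.13·80.4 + 0.21·46.8 + 0.71·18.5 + 0.21·93.3 + 0.42·94.0) / (0.13 + 0.21 + 0.71 + 0.21 + 0.42)
  = 92.4880 / 1.6800 = 55.05

55.05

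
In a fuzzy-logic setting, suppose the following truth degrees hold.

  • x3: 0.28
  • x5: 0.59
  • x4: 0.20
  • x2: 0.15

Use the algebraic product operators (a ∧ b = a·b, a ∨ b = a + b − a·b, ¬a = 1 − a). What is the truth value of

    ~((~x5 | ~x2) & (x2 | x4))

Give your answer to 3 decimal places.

~x5 = 1 − 0.5900 = 0.4100
~x2 = 1 − 0.1500 = 0.8500
~x5 | ~x2 = a + b − a·b on (0.4100, 0.8500) = 0.9115
x2 | x4 = a + b − a·b on (0.1500, 0.2000) = 0.3200
(~x5 | ~x2) & (x2 | x4) = a·b on (0.9115, 0.3200) = 0.2917
~((~x5 | ~x2) & (x2 | x4)) = 1 − 0.2917 = 0.7083

0.708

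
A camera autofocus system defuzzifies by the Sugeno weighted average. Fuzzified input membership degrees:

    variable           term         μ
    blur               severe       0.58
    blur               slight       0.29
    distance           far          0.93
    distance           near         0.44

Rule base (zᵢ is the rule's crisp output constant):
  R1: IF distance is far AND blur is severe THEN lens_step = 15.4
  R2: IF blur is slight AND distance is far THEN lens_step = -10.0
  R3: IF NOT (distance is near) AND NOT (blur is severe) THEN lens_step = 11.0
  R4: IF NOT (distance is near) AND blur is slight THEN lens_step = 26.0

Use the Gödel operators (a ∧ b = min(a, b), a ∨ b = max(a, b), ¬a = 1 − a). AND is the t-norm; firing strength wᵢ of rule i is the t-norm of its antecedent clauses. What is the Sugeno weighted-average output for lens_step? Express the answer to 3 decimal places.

11.514

R1 (z=15.4): far=0.93, severe=0.58; AND[min(a, b)] → w = 0.58
R2 (z=-10.0): slight=0.29, far=0.93; AND[min(a, b)] → w = 0.29
R3 (z=11.0): ¬near=1−0.44=0.56, ¬severe=1−0.58=0.42; AND[min(a, b)] → w = 0.42
R4 (z=26.0): ¬near=1−0.44=0.56, slight=0.29; AND[min(a, b)] → w = 0.29
Weighted average = (0.58·15.4 + 0.29·-10.0 + 0.42·11.0 + 0.29·26.0) / (0.58 + 0.29 + 0.42 + 0.29)
  = 18.1920 / 1.5800 = 11.514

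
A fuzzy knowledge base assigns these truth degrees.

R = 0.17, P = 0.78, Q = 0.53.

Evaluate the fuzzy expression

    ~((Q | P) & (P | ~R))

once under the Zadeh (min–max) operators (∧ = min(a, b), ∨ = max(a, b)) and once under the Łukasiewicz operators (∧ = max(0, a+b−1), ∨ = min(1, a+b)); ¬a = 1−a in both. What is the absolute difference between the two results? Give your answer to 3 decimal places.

Under Zadeh (min–max):
  Q | P = max(a, b) on (0.53, 0.78) = 0.78
  ~R = 1 − 0.17 = 0.83
  P | ~R = max(a, b) on (0.78, 0.83) = 0.83
  (Q | P) & (P | ~R) = min(a, b) on (0.78, 0.83) = 0.78
  ~((Q | P) & (P | ~R)) = 1 − 0.78 = 0.22
  → value = 0.2200
Under Łukasiewicz:
  Q | P = min(1, a+b) on (0.53, 0.78) = 1.00
  ~R = 1 − 0.17 = 0.83
  P | ~R = min(1, a+b) on (0.78, 0.83) = 1.00
  (Q | P) & (P | ~R) = max(0, a+b−1) on (1.00, 1.00) = 1.00
  ~((Q | P) & (P | ~R)) = 1 − 1.00 = 0.00
  → value = 0.0000
|0.2200 − 0.0000| = 0.220

0.220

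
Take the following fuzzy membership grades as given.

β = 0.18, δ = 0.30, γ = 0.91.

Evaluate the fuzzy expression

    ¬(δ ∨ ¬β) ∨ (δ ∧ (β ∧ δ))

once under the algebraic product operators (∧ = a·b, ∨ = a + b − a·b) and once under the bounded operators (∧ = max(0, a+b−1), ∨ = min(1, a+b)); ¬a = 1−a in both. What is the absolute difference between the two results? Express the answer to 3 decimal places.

Under algebraic product:
  ¬β = 1 − 0.1800 = 0.8200
  δ ∨ ¬β = a + b − a·b on (0.3000, 0.8200) = 0.8740
  ¬(δ ∨ ¬β) = 1 − 0.8740 = 0.1260
  β ∧ δ = a·b on (0.1800, 0.3000) = 0.0540
  δ ∧ (β ∧ δ) = a·b on (0.3000, 0.0540) = 0.0162
  ¬(δ ∨ ¬β) ∨ (δ ∧ (β ∧ δ)) = a + b − a·b on (0.1260, 0.0162) = 0.1402
  → value = 0.1402
Under bounded:
  ¬β = 1 − 0.18 = 0.82
  δ ∨ ¬β = min(1, a+b) on (0.30, 0.82) = 1.00
  ¬(δ ∨ ¬β) = 1 − 1.00 = 0.00
  β ∧ δ = max(0, a+b−1) on (0.18, 0.30) = 0.00
  δ ∧ (β ∧ δ) = max(0, a+b−1) on (0.30, 0.00) = 0.00
  ¬(δ ∨ ¬β) ∨ (δ ∧ (β ∧ δ)) = min(1, a+b) on (0.00, 0.00) = 0.00
  → value = 0.0000
|0.1402 − 0.0000| = 0.140

0.140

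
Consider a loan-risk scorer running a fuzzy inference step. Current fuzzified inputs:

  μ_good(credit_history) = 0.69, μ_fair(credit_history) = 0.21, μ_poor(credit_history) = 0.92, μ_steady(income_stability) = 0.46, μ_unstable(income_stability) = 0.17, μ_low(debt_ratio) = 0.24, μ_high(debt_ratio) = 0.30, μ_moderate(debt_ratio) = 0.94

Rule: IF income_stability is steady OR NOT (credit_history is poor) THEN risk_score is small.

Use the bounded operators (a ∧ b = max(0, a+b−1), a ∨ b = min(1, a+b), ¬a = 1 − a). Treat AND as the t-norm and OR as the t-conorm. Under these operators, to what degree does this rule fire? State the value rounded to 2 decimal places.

firing strength: steady=0.46, ¬poor=1−0.92=0.08; OR[min(1, a+b)] → w = 0.54

0.54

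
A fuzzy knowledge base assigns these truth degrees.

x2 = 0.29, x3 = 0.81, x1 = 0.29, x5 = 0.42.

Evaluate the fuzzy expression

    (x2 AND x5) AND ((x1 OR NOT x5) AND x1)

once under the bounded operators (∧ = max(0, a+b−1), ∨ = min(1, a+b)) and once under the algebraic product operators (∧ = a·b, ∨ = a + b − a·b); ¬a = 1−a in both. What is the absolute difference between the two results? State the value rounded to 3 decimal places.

Under bounded:
  x2 AND x5 = max(0, a+b−1) on (0.29, 0.42) = 0.00
  NOT x5 = 1 − 0.42 = 0.58
  x1 OR NOT x5 = min(1, a+b) on (0.29, 0.58) = 0.87
  (x1 OR NOT x5) AND x1 = max(0, a+b−1) on (0.87, 0.29) = 0.16
  (x2 AND x5) AND ((x1 OR NOT x5) AND x1) = max(0, a+b−1) on (0.00, 0.16) = 0.00
  → value = 0.0000
Under algebraic product:
  x2 AND x5 = a·b on (0.2900, 0.4200) = 0.1218
  NOT x5 = 1 − 0.4200 = 0.5800
  x1 OR NOT x5 = a + b − a·b on (0.2900, 0.5800) = 0.7018
  (x1 OR NOT x5) AND x1 = a·b on (0.7018, 0.2900) = 0.2035
  (x2 AND x5) AND ((x1 OR NOT x5) AND x1) = a·b on (0.1218, 0.2035) = 0.0248
  → value = 0.0248
|0.0000 − 0.0248| = 0.025

0.025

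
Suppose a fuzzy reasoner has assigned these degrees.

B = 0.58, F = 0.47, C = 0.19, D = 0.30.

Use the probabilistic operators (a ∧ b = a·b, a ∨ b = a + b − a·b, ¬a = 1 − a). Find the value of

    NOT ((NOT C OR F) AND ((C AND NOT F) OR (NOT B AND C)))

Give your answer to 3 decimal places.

0.845

NOT C = 1 − 0.1900 = 0.8100
NOT C OR F = a + b − a·b on (0.8100, 0.4700) = 0.8993
NOT F = 1 − 0.4700 = 0.5300
C AND NOT F = a·b on (0.1900, 0.5300) = 0.1007
NOT B = 1 − 0.5800 = 0.4200
NOT B AND C = a·b on (0.4200, 0.1900) = 0.0798
(C AND NOT F) OR (NOT B AND C) = a + b − a·b on (0.1007, 0.0798) = 0.1725
(NOT C OR F) AND ((C AND NOT F) OR (NOT B AND C)) = a·b on (0.8993, 0.1725) = 0.1551
NOT ((NOT C OR F) AND ((C AND NOT F) OR (NOT B AND C))) = 1 − 0.1551 = 0.8449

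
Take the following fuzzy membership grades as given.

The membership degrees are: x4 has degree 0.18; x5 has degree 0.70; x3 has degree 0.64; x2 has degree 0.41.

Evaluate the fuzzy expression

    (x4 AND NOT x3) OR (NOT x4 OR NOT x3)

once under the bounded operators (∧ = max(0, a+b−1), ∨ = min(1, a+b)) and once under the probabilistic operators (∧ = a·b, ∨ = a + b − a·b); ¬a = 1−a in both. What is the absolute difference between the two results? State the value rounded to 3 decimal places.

0.108

Under bounded:
  NOT x3 = 1 − 0.64 = 0.36
  x4 AND NOT x3 = max(0, a+b−1) on (0.18, 0.36) = 0.00
  NOT x4 = 1 − 0.18 = 0.82
  NOT x3 = 1 − 0.64 = 0.36
  NOT x4 OR NOT x3 = min(1, a+b) on (0.82, 0.36) = 1.00
  (x4 AND NOT x3) OR (NOT x4 OR NOT x3) = min(1, a+b) on (0.00, 1.00) = 1.00
  → value = 1.0000
Under probabilistic:
  NOT x3 = 1 − 0.6400 = 0.3600
  x4 AND NOT x3 = a·b on (0.1800, 0.3600) = 0.0648
  NOT x4 = 1 − 0.1800 = 0.8200
  NOT x3 = 1 − 0.6400 = 0.3600
  NOT x4 OR NOT x3 = a + b − a·b on (0.8200, 0.3600) = 0.8848
  (x4 AND NOT x3) OR (NOT x4 OR NOT x3) = a + b − a·b on (0.0648, 0.8848) = 0.8923
  → value = 0.8923
|1.0000 − 0.8923| = 0.108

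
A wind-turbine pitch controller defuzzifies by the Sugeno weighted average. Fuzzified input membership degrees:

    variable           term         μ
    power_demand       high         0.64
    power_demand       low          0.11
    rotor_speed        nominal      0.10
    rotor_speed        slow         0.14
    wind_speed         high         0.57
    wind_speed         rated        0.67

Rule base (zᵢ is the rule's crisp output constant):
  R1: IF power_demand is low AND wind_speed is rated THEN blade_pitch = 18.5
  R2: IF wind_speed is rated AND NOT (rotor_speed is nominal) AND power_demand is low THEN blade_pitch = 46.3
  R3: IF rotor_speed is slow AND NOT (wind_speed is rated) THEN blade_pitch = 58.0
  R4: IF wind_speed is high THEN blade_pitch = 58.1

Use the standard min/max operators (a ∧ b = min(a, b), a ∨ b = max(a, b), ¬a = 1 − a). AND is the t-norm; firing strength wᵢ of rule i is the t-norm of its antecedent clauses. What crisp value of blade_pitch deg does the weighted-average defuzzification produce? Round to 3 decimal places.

R1 (z=18.5): low=0.11, rated=0.67; AND[min(a, b)] → w = 0.11
R2 (z=46.3): rated=0.67, ¬nominal=1−0.10=0.90, low=0.11; AND[min(a, b)] → w = 0.11
R3 (z=58.0): slow=0.14, ¬rated=1−0.67=0.33; AND[min(a, b)] → w = 0.14
R4 (z=58.1): high=0.57 → w = 0.57
Weighted average = (0.11·18.5 + 0.11·46.3 + 0.14·58.0 + 0.57·58.1) / (0.11 + 0.11 + 0.14 + 0.57)
  = 48.3650 / 0.9300 = 52.005

52.005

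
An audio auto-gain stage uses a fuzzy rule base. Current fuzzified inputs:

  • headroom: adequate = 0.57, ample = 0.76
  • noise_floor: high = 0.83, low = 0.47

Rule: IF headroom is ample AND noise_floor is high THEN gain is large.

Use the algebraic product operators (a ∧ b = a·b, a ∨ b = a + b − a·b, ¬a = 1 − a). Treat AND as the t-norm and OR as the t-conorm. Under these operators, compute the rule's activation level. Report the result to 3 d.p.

firing strength: ample=0.76, high=0.83; AND[a·b] → w = 0.6308

0.631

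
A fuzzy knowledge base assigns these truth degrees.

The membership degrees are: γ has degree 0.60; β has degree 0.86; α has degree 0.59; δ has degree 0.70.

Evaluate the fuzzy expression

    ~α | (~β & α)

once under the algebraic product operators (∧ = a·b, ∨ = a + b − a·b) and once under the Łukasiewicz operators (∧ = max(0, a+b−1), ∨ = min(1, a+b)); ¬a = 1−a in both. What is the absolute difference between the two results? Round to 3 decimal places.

Under algebraic product:
  ~α = 1 − 0.5900 = 0.4100
  ~β = 1 − 0.8600 = 0.1400
  ~β & α = a·b on (0.1400, 0.5900) = 0.0826
  ~α | (~β & α) = a + b − a·b on (0.4100, 0.0826) = 0.4587
  → value = 0.4587
Under Łukasiewicz:
  ~α = 1 − 0.59 = 0.41
  ~β = 1 − 0.86 = 0.14
  ~β & α = max(0, a+b−1) on (0.14, 0.59) = 0.00
  ~α | (~β & α) = min(1, a+b) on (0.41, 0.00) = 0.41
  → value = 0.4100
|0.4587 − 0.4100| = 0.049

0.049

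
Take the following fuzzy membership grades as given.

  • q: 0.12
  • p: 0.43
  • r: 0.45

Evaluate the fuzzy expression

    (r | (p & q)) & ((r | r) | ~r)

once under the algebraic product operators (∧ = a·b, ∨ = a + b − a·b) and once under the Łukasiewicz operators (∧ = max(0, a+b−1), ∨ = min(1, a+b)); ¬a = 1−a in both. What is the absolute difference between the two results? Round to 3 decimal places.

Under algebraic product:
  p & q = a·b on (0.4300, 0.1200) = 0.0516
  r | (p & q) = a + b − a·b on (0.4500, 0.0516) = 0.4784
  r | r = a + b − a·b on (0.4500, 0.4500) = 0.6975
  ~r = 1 − 0.4500 = 0.5500
  (r | r) | ~r = a + b − a·b on (0.6975, 0.5500) = 0.8639
  (r | (p & q)) & ((r | r) | ~r) = a·b on (0.4784, 0.8639) = 0.4133
  → value = 0.4133
Under Łukasiewicz:
  p & q = max(0, a+b−1) on (0.43, 0.12) = 0.00
  r | (p & q) = min(1, a+b) on (0.45, 0.00) = 0.45
  r | r = min(1, a+b) on (0.45, 0.45) = 0.90
  ~r = 1 − 0.45 = 0.55
  (r | r) | ~r = min(1, a+b) on (0.90, 0.55) = 1.00
  (r | (p & q)) & ((r | r) | ~r) = max(0, a+b−1) on (0.45, 1.00) = 0.45
  → value = 0.4500
|0.4133 − 0.4500| = 0.037

0.037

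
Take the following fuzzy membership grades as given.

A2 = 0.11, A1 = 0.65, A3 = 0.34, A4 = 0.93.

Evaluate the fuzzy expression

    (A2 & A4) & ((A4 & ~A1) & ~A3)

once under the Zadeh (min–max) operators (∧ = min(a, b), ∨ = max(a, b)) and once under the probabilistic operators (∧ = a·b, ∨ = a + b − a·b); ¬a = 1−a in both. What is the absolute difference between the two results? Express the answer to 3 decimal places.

0.088

Under Zadeh (min–max):
  A2 & A4 = min(a, b) on (0.11, 0.93) = 0.11
  ~A1 = 1 − 0.65 = 0.35
  A4 & ~A1 = min(a, b) on (0.93, 0.35) = 0.35
  ~A3 = 1 − 0.34 = 0.66
  (A4 & ~A1) & ~A3 = min(a, b) on (0.35, 0.66) = 0.35
  (A2 & A4) & ((A4 & ~A1) & ~A3) = min(a, b) on (0.11, 0.35) = 0.11
  → value = 0.1100
Under probabilistic:
  A2 & A4 = a·b on (0.1100, 0.9300) = 0.1023
  ~A1 = 1 − 0.6500 = 0.3500
  A4 & ~A1 = a·b on (0.9300, 0.3500) = 0.3255
  ~A3 = 1 − 0.3400 = 0.6600
  (A4 & ~A1) & ~A3 = a·b on (0.3255, 0.6600) = 0.2148
  (A2 & A4) & ((A4 & ~A1) & ~A3) = a·b on (0.1023, 0.2148) = 0.0220
  → value = 0.0220
|0.1100 − 0.0220| = 0.088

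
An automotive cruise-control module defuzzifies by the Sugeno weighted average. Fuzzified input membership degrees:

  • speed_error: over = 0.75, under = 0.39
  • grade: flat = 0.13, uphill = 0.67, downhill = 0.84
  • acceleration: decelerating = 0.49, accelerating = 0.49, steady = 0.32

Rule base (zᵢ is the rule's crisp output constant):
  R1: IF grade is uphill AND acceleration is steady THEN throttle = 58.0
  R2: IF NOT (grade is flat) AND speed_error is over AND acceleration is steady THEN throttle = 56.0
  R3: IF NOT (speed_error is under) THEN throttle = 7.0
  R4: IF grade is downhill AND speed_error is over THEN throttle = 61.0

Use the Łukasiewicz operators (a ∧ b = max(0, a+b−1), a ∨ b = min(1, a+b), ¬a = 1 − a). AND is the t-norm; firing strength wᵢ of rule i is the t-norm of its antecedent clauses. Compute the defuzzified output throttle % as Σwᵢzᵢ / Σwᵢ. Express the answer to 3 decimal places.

33.550

R1 (z=58.0): uphill=0.67, steady=0.32; AND[max(0, a+b−1)] → w = 0.00
R2 (z=56.0): ¬flat=1−0.13=0.87, over=0.75, steady=0.32; AND[max(0, a+b−1)] → w = 0.00
R3 (z=7.0): ¬under=1−0.39=0.61 → w = 0.61
R4 (z=61.0): downhill=0.84, over=0.75; AND[max(0, a+b−1)] → w = 0.59
Weighted average = (0.00·58.0 + 0.00·56.0 + 0.61·7.0 + 0.59·61.0) / (0.00 + 0.00 + 0.61 + 0.59)
  = 40.2600 / 1.2000 = 33.550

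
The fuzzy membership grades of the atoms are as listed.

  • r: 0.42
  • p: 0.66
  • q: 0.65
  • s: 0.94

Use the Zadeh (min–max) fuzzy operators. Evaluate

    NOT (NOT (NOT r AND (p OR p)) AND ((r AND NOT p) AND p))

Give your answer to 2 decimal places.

NOT r = 1 − 0.42 = 0.58
p OR p = max(a, b) on (0.66, 0.66) = 0.66
NOT r AND (p OR p) = min(a, b) on (0.58, 0.66) = 0.58
NOT (NOT r AND (p OR p)) = 1 − 0.58 = 0.42
NOT p = 1 − 0.66 = 0.34
r AND NOT p = min(a, b) on (0.42, 0.34) = 0.34
(r AND NOT p) AND p = min(a, b) on (0.34, 0.66) = 0.34
NOT (NOT r AND (p OR p)) AND ((r AND NOT p) AND p) = min(a, b) on (0.42, 0.34) = 0.34
NOT (NOT (NOT r AND (p OR p)) AND ((r AND NOT p) AND p)) = 1 − 0.34 = 0.66

0.66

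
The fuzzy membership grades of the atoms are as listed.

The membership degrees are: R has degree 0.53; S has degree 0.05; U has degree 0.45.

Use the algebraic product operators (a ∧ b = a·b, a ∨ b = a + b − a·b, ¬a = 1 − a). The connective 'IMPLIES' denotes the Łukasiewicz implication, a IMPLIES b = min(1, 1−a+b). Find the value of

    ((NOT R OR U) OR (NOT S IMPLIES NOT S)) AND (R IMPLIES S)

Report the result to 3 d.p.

NOT R = 1 − 0.5300 = 0.4700
NOT R OR U = a + b − a·b on (0.4700, 0.4500) = 0.7085
NOT S = 1 − 0.0500 = 0.9500
NOT S = 1 − 0.0500 = 0.9500
NOT S IMPLIES NOT S  [Łukasiewicz: min(1, 1−a+b)] with a=0.9500, b=0.9500 → 1.0000
(NOT R OR U) OR (NOT S IMPLIES NOT S) = a + b − a·b on (0.7085, 1.0000) = 1.0000
R IMPLIES S  [Łukasiewicz: min(1, 1−a+b)] with a=0.5300, b=0.0500 → 0.5200
((NOT R OR U) OR (NOT S IMPLIES NOT S)) AND (R IMPLIES S) = a·b on (1.0000, 0.5200) = 0.5200

0.520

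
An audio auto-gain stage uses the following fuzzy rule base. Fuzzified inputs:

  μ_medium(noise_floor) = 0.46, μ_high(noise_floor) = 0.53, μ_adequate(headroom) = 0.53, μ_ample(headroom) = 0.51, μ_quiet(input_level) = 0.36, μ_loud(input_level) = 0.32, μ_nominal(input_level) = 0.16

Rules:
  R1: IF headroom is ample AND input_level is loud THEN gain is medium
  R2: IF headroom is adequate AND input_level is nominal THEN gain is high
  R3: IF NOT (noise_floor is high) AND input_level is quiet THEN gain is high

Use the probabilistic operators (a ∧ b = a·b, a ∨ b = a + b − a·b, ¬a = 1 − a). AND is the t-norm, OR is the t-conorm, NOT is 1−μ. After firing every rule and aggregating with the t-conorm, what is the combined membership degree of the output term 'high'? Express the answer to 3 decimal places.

0.240

R1: ample=0.51, loud=0.32; AND[a·b] → w = 0.1632
R2: adequate=0.53, nominal=0.16; AND[a·b] → w = 0.0848
R3: ¬high=1−0.53=0.47, quiet=0.36; AND[a·b] → w = 0.1692
Rules with consequent 'high': {R2, R3} → strengths 0.0848, 0.1692
Aggregate via t-conorm [a + b − a·b]: 0.2397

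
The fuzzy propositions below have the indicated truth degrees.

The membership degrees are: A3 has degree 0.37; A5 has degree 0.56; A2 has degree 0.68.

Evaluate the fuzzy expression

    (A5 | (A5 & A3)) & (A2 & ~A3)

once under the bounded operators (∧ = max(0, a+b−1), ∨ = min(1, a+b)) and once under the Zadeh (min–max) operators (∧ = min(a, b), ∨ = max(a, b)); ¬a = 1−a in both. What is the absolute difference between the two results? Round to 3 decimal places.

Under bounded:
  A5 & A3 = max(0, a+b−1) on (0.56, 0.37) = 0.00
  A5 | (A5 & A3) = min(1, a+b) on (0.56, 0.00) = 0.56
  ~A3 = 1 − 0.37 = 0.63
  A2 & ~A3 = max(0, a+b−1) on (0.68, 0.63) = 0.31
  (A5 | (A5 & A3)) & (A2 & ~A3) = max(0, a+b−1) on (0.56, 0.31) = 0.00
  → value = 0.0000
Under Zadeh (min–max):
  A5 & A3 = min(a, b) on (0.56, 0.37) = 0.37
  A5 | (A5 & A3) = max(a, b) on (0.56, 0.37) = 0.56
  ~A3 = 1 − 0.37 = 0.63
  A2 & ~A3 = min(a, b) on (0.68, 0.63) = 0.63
  (A5 | (A5 & A3)) & (A2 & ~A3) = min(a, b) on (0.56, 0.63) = 0.56
  → value = 0.5600
|0.0000 − 0.5600| = 0.560

0.560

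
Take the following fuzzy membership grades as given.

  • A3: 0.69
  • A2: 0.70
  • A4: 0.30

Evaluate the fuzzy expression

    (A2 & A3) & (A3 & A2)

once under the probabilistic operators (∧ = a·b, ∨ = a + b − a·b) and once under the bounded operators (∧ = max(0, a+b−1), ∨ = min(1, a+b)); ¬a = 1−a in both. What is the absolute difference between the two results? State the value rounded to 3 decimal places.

0.233

Under probabilistic:
  A2 & A3 = a·b on (0.7000, 0.6900) = 0.4830
  A3 & A2 = a·b on (0.6900, 0.7000) = 0.4830
  (A2 & A3) & (A3 & A2) = a·b on (0.4830, 0.4830) = 0.2333
  → value = 0.2333
Under bounded:
  A2 & A3 = max(0, a+b−1) on (0.70, 0.69) = 0.39
  A3 & A2 = max(0, a+b−1) on (0.69, 0.70) = 0.39
  (A2 & A3) & (A3 & A2) = max(0, a+b−1) on (0.39, 0.39) = 0.00
  → value = 0.0000
|0.2333 − 0.0000| = 0.233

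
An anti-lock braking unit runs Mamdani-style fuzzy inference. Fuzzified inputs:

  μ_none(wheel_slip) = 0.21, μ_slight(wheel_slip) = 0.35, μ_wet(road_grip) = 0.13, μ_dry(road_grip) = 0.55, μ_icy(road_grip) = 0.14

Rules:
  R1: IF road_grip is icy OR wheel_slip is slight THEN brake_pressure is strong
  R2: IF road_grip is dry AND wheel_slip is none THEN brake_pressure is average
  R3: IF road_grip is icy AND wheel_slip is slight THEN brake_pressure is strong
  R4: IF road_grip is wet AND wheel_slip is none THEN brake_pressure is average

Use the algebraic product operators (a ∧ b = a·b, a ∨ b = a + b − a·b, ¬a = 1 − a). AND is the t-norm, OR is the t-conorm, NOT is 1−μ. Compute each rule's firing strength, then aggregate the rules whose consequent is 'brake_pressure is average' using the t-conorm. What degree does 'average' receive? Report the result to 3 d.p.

R1: icy=0.14, slight=0.35; OR[a + b − a·b] → w = 0.4410
R2: dry=0.55, none=0.21; AND[a·b] → w = 0.1155
R3: icy=0.14, slight=0.35; AND[a·b] → w = 0.0490
R4: wet=0.13, none=0.21; AND[a·b] → w = 0.0273
Rules with consequent 'average': {R2, R4} → strengths 0.1155, 0.0273
Aggregate via t-conorm [a + b − a·b]: 0.1396

0.140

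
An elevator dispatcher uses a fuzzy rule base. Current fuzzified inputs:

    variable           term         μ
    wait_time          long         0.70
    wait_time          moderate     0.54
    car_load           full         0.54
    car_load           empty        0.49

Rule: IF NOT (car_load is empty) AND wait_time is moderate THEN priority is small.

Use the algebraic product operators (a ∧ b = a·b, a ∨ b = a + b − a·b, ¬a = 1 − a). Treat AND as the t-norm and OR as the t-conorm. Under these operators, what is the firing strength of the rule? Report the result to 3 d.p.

0.275

firing strength: ¬empty=1−0.49=0.51, moderate=0.54; AND[a·b] → w = 0.2754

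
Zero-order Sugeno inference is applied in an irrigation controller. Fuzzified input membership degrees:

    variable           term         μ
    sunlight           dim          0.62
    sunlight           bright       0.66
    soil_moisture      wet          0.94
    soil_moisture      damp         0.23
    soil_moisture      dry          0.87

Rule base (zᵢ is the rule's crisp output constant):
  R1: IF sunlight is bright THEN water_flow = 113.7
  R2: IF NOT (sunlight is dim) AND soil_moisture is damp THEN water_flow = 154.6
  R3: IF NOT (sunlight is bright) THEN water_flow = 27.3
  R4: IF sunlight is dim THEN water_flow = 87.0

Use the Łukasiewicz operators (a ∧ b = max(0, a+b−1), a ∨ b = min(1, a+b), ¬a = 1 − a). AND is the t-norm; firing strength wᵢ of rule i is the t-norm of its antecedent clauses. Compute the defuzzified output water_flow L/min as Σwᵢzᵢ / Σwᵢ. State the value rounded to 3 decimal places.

R1 (z=113.7): bright=0.66 → w = 0.66
R2 (z=154.6): ¬dim=1−0.62=0.38, damp=0.23; AND[max(0, a+b−1)] → w = 0.00
R3 (z=27.3): ¬bright=1−0.66=0.34 → w = 0.34
R4 (z=87.0): dim=0.62 → w = 0.62
Weighted average = (0.66·113.7 + 0.00·154.6 + 0.34·27.3 + 0.62·87.0) / (0.66 + 0.00 + 0.34 + 0.62)
  = 138.2640 / 1.6200 = 85.348

85.348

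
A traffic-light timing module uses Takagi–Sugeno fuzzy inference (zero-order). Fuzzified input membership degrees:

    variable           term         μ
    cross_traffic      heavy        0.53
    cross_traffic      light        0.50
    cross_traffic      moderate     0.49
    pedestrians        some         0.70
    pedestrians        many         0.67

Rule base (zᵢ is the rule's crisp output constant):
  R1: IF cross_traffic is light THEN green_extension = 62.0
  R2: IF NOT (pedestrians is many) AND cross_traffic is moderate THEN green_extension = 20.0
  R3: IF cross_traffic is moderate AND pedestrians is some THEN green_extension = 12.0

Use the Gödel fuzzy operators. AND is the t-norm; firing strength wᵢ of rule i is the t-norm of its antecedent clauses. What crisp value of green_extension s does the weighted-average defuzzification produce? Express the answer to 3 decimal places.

R1 (z=62.0): light=0.50 → w = 0.50
R2 (z=20.0): ¬many=1−0.67=0.33, moderate=0.49; AND[min(a, b)] → w = 0.33
R3 (z=12.0): moderate=0.49, some=0.70; AND[min(a, b)] → w = 0.49
Weighted average = (0.50·62.0 + 0.33·20.0 + 0.49·12.0) / (0.50 + 0.33 + 0.49)
  = 43.4800 / 1.3200 = 32.939

32.939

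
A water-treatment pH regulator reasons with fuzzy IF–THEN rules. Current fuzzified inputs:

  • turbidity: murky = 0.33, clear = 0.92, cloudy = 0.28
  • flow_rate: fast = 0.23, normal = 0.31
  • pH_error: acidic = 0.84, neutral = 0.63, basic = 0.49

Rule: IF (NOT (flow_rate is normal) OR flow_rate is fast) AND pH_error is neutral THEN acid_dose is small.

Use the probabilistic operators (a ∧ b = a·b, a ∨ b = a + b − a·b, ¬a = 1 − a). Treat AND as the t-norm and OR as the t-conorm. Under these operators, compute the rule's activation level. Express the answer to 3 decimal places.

firing strength: (¬normal=1−0.31=0.69 OR fast=0.23) = 0.7613; AND[a·b] with neutral=0.63 → w = 0.4796

0.480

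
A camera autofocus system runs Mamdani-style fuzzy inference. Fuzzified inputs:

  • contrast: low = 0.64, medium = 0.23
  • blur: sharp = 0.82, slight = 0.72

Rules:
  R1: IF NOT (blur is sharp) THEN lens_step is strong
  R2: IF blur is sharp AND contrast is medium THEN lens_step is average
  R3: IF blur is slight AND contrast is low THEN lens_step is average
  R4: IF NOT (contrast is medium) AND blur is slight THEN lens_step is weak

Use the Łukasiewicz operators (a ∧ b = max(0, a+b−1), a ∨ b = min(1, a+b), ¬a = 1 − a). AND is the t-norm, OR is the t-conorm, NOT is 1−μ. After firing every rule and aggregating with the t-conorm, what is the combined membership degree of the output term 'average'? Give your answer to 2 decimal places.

R1: ¬sharp=1−0.82=0.18 → w = 0.18
R2: sharp=0.82, medium=0.23; AND[max(0, a+b−1)] → w = 0.05
R3: slight=0.72, low=0.64; AND[max(0, a+b−1)] → w = 0.36
R4: ¬medium=1−0.23=0.77, slight=0.72; AND[max(0, a+b−1)] → w = 0.49
Rules with consequent 'average': {R2, R3} → strengths 0.05, 0.36
Aggregate via t-conorm [min(1, a+b)]: 0.41

0.41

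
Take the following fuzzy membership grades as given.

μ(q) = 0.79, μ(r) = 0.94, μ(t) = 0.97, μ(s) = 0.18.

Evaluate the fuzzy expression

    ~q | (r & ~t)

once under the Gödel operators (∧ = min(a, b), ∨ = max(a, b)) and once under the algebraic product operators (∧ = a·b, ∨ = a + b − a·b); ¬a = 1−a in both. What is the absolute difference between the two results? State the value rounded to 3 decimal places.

Under Gödel:
  ~q = 1 − 0.79 = 0.21
  ~t = 1 − 0.97 = 0.03
  r & ~t = min(a, b) on (0.94, 0.03) = 0.03
  ~q | (r & ~t) = max(a, b) on (0.21, 0.03) = 0.21
  → value = 0.2100
Under algebraic product:
  ~q = 1 − 0.7900 = 0.2100
  ~t = 1 − 0.9700 = 0.0300
  r & ~t = a·b on (0.9400, 0.0300) = 0.0282
  ~q | (r & ~t) = a + b − a·b on (0.2100, 0.0282) = 0.2323
  → value = 0.2323
|0.2100 − 0.2323| = 0.022

0.022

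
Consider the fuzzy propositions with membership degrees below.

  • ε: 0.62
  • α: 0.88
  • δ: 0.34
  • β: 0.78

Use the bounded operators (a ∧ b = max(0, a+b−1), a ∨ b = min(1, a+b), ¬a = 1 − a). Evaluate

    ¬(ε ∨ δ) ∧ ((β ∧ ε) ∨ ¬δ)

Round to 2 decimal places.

ε ∨ δ = min(1, a+b) on (0.62, 0.34) = 0.96
¬(ε ∨ δ) = 1 − 0.96 = 0.04
β ∧ ε = max(0, a+b−1) on (0.78, 0.62) = 0.40
¬δ = 1 − 0.34 = 0.66
(β ∧ ε) ∨ ¬δ = min(1, a+b) on (0.40, 0.66) = 1.00
¬(ε ∨ δ) ∧ ((β ∧ ε) ∨ ¬δ) = max(0, a+b−1) on (0.04, 1.00) = 0.04

0.04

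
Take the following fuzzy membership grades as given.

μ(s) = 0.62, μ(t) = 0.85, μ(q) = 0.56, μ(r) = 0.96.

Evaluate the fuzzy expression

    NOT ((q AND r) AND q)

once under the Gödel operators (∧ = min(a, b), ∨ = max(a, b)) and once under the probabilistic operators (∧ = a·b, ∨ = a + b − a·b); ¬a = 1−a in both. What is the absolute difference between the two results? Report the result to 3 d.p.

Under Gödel:
  q AND r = min(a, b) on (0.56, 0.96) = 0.56
  (q AND r) AND q = min(a, b) on (0.56, 0.56) = 0.56
  NOT ((q AND r) AND q) = 1 − 0.56 = 0.44
  → value = 0.4400
Under probabilistic:
  q AND r = a·b on (0.5600, 0.9600) = 0.5376
  (q AND r) AND q = a·b on (0.5376, 0.5600) = 0.3011
  NOT ((q AND r) AND q) = 1 − 0.3011 = 0.6989
  → value = 0.6989
|0.4400 − 0.6989| = 0.259

0.259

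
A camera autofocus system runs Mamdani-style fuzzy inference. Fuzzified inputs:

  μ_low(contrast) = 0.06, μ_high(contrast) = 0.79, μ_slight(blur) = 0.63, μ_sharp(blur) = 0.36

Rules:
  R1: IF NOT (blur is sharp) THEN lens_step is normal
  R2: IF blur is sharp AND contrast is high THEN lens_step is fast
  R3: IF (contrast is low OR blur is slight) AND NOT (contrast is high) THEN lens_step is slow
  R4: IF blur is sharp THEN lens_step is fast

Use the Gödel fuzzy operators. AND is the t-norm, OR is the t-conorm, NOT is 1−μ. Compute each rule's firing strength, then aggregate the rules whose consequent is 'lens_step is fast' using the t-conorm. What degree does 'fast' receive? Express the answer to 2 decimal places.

R1: ¬sharp=1−0.36=0.64 → w = 0.64
R2: sharp=0.36, high=0.79; AND[min(a, b)] → w = 0.36
R3: (low=0.06 OR slight=0.63) = 0.63; AND[min(a, b)] with ¬high=1−0.79=0.21 → w = 0.21
R4: sharp=0.36 → w = 0.36
Rules with consequent 'fast': {R2, R4} → strengths 0.36, 0.36
Aggregate via t-conorm [max(a, b)]: 0.36

0.36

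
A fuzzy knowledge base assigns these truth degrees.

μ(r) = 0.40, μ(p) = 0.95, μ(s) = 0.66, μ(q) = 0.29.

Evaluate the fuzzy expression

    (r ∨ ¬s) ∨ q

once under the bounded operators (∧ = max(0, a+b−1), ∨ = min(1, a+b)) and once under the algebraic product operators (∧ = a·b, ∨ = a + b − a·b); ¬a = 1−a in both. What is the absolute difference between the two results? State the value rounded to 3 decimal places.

Under bounded:
  ¬s = 1 − 0.66 = 0.34
  r ∨ ¬s = min(1, a+b) on (0.40, 0.34) = 0.74
  (r ∨ ¬s) ∨ q = min(1, a+b) on (0.74, 0.29) = 1.00
  → value = 1.0000
Under algebraic product:
  ¬s = 1 − 0.6600 = 0.3400
  r ∨ ¬s = a + b − a·b on (0.4000, 0.3400) = 0.6040
  (r ∨ ¬s) ∨ q = a + b − a·b on (0.6040, 0.2900) = 0.7188
  → value = 0.7188
|1.0000 − 0.7188| = 0.281

0.281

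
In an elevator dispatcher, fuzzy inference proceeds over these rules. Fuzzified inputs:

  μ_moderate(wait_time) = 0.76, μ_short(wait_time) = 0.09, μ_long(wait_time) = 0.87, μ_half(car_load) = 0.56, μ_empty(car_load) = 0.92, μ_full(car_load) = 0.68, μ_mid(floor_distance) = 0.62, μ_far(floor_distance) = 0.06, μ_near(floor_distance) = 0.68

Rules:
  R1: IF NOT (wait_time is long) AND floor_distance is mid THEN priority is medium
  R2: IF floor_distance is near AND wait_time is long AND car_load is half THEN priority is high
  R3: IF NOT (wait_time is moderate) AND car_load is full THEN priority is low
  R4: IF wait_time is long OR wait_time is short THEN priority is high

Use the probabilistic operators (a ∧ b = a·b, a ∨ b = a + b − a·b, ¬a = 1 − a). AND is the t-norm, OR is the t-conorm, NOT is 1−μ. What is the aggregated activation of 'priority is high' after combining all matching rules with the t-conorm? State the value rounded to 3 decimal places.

0.921

R1: ¬long=1−0.87=0.13, mid=0.62; AND[a·b] → w = 0.0806
R2: near=0.68, long=0.87, half=0.56; AND[a·b] → w = 0.3313
R3: ¬moderate=1−0.76=0.24, full=0.68; AND[a·b] → w = 0.1632
R4: long=0.87, short=0.09; OR[a + b − a·b] → w = 0.8817
Rules with consequent 'high': {R2, R4} → strengths 0.3313, 0.8817
Aggregate via t-conorm [a + b − a·b]: 0.9209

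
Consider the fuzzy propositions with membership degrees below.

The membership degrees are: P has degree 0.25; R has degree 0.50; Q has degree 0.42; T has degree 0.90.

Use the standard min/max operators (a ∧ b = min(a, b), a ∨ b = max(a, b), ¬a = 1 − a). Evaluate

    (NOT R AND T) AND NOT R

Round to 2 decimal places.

0.50

NOT R = 1 − 0.50 = 0.50
NOT R AND T = min(a, b) on (0.50, 0.90) = 0.50
NOT R = 1 − 0.50 = 0.50
(NOT R AND T) AND NOT R = min(a, b) on (0.50, 0.50) = 0.50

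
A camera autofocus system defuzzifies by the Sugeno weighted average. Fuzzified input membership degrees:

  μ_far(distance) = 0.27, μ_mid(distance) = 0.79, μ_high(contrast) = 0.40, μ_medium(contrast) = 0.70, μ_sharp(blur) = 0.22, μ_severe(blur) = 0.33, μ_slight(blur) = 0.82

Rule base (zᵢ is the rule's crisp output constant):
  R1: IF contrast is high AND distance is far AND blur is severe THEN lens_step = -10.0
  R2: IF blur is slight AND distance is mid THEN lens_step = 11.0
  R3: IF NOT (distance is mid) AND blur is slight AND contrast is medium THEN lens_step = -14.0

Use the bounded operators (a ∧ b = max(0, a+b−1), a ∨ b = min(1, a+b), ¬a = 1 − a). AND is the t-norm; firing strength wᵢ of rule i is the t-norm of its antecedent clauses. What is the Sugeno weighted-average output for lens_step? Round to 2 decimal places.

11.00

R1 (z=-10.0): high=0.40, far=0.27, severe=0.33; AND[max(0, a+b−1)] → w = 0.00
R2 (z=11.0): slight=0.82, mid=0.79; AND[max(0, a+b−1)] → w = 0.61
R3 (z=-14.0): ¬mid=1−0.79=0.21, slight=0.82, medium=0.70; AND[max(0, a+b−1)] → w = 0.00
Weighted average = (0.00·-10.0 + 0.61·11.0 + 0.00·-14.0) / (0.00 + 0.61 + 0.00)
  = 6.7100 / 0.6100 = 11.00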